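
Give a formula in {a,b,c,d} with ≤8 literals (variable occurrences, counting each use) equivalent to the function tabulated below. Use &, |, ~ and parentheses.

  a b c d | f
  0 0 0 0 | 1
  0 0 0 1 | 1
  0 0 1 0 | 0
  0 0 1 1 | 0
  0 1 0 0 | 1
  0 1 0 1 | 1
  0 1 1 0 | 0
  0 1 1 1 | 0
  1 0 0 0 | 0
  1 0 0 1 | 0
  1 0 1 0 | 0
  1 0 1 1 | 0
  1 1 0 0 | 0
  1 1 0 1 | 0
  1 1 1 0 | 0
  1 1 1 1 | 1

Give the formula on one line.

((~a | b) & ((~a | (c & d)) & (~c | a)))

  ~a = 1111111100000000
  (~a | b) = 1111111100001111
  (c & d) = 0001000100010001
  (~a | (c & d)) = 1111111100010001
  ~c = 1100110011001100
  (~c | a) = 1100110011111111
  ((~a | (c & d)) & (~c | a)) = 1100110000010001
  ((~a | b) & ((~a | (c & d)) & (~c | a))) = 1100110000000001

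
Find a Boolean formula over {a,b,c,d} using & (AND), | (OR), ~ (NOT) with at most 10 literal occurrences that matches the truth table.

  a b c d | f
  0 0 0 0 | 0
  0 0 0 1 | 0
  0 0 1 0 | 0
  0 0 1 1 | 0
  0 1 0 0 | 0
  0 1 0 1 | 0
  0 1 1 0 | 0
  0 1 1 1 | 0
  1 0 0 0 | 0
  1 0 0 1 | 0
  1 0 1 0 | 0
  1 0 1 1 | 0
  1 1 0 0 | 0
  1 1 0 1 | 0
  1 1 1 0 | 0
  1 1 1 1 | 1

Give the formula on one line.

  (b | c) = 0011111100111111
  ((b | c) & d) = 0001010100010101
  (a & ((b | c) & d)) = 0000000000010101
  ~c = 1100110011001100
  (~c | b) = 1100111111001111
  (c & (~c | b)) = 0000001100000011
  ((a & ((b | c) & d)) & (c & (~c | b))) = 0000000000000001

((a & ((b | c) & d)) & (c & (~c | b)))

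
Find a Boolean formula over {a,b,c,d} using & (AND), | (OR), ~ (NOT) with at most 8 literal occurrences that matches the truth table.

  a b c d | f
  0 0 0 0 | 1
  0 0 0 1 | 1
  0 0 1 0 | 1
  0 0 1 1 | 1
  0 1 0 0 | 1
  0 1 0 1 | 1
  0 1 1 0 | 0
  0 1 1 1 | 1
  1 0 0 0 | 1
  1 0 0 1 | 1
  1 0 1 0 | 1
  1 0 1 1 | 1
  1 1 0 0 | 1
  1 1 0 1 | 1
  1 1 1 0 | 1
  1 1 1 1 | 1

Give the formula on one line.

  ~a = 1111111100000000
  ~b = 1111000011110000
  (~a & ~b) = 1111000000000000
  ((~a & ~b) | d) = 1111010101010101
  (((~a & ~b) | d) | a) = 1111010111111111
  ~c = 1100110011001100
  ((((~a & ~b) | d) | a) | ~c) = 1111110111111111

((((~a & ~b) | d) | a) | ~c)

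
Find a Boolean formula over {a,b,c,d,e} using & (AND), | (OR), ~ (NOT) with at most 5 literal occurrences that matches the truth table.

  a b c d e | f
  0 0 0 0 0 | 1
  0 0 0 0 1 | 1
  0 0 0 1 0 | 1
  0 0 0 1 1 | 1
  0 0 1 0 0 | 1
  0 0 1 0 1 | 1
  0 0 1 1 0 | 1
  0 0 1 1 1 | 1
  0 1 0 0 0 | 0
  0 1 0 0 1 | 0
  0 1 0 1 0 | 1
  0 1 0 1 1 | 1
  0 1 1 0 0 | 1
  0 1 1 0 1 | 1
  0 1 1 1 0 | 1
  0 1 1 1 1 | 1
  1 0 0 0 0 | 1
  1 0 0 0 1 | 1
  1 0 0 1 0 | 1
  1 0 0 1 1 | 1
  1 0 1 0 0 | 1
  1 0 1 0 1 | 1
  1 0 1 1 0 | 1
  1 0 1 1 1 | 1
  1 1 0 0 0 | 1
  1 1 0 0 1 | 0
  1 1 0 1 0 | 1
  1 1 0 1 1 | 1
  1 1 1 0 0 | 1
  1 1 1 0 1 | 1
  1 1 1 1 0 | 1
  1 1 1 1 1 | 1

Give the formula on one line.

(c | ((~b | (~e & a)) | d))

  ~b = 11111111000000001111111100000000
  ~e = 10101010101010101010101010101010
  (~e & a) = 00000000000000001010101010101010
  (~b | (~e & a)) = 11111111000000001111111110101010
  ((~b | (~e & a)) | d) = 11111111001100111111111110111011
  (c | ((~b | (~e & a)) | d)) = 11111111001111111111111110111111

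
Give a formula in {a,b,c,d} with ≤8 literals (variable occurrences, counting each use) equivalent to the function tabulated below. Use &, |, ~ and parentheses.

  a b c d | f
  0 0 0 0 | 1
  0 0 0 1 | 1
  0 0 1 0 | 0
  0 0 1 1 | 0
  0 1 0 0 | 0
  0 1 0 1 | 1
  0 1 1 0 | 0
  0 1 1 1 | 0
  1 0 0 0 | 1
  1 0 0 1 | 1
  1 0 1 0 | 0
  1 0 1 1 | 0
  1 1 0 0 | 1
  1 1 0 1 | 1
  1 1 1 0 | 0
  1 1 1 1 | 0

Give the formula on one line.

(~c & (~b | (b & (a | d))))

  ~c = 1100110011001100
  ~b = 1111000011110000
  (a | d) = 0101010111111111
  (b & (a | d)) = 0000010100001111
  (~b | (b & (a | d))) = 1111010111111111
  (~c & (~b | (b & (a | d)))) = 1100010011001100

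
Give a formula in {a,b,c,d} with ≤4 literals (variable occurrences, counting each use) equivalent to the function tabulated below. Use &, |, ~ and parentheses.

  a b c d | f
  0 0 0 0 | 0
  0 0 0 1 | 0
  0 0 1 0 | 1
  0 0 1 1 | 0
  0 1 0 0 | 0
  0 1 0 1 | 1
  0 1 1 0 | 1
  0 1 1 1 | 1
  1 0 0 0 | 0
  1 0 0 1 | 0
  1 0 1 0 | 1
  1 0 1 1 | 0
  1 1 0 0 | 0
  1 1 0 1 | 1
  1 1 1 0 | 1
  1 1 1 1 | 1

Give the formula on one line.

((c & ~d) | (b & d))

  ~d = 1010101010101010
  (c & ~d) = 0010001000100010
  (b & d) = 0000010100000101
  ((c & ~d) | (b & d)) = 0010011100100111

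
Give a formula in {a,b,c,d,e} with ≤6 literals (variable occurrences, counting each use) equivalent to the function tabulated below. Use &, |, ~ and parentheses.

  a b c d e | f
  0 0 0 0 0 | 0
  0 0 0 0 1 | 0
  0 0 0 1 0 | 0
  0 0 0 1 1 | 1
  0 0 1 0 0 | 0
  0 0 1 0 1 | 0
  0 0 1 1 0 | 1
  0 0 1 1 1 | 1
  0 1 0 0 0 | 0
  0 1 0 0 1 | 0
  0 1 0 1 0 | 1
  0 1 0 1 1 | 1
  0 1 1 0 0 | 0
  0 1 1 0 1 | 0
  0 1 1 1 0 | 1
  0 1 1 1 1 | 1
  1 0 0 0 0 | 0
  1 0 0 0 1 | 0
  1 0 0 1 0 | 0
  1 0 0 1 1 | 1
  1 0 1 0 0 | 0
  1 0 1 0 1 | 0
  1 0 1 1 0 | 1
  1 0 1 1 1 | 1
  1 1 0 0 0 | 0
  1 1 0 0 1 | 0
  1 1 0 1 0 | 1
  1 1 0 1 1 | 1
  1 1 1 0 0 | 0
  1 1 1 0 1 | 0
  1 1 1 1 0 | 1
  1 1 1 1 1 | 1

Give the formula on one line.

  (d & b) = 00000000001100110000000000110011
  ((d & b) | c) = 00001111001111110000111100111111
  (e | ((d & b) | c)) = 01011111011111110101111101111111
  (d & (e | ((d & b) | c))) = 00010011001100110001001100110011

(d & (e | ((d & b) | c)))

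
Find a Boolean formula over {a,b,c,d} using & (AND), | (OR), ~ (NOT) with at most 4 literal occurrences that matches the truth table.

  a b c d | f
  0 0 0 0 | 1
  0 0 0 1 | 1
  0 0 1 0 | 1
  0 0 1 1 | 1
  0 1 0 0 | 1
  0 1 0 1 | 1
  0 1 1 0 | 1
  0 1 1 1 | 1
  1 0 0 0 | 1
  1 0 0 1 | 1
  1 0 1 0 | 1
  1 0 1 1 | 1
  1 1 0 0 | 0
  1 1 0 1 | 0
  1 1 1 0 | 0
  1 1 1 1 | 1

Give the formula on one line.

(~b | ((c & d) | ~a))

  ~b = 1111000011110000
  (c & d) = 0001000100010001
  ~a = 1111111100000000
  ((c & d) | ~a) = 1111111100010001
  (~b | ((c & d) | ~a)) = 1111111111110001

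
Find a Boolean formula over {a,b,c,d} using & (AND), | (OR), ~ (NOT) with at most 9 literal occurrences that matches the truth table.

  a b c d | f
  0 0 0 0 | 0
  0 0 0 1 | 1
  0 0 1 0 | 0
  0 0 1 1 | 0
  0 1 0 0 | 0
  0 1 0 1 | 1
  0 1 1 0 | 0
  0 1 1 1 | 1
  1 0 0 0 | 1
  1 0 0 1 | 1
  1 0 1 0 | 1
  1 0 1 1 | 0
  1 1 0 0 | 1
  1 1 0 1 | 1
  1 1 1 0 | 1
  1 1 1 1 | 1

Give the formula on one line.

  ~d = 1010101010101010
  (~d | b) = 1010111110101111
  ~c = 1100110011001100
  (d & ~c) = 0100010001000100
  ((~d | b) | (d & ~c)) = 1110111111101111
  (a | d) = 0101010111111111
  (((~d | b) | (d & ~c)) & (a | d)) = 0100010111101111

(((~d | b) | (d & ~c)) & (a | d))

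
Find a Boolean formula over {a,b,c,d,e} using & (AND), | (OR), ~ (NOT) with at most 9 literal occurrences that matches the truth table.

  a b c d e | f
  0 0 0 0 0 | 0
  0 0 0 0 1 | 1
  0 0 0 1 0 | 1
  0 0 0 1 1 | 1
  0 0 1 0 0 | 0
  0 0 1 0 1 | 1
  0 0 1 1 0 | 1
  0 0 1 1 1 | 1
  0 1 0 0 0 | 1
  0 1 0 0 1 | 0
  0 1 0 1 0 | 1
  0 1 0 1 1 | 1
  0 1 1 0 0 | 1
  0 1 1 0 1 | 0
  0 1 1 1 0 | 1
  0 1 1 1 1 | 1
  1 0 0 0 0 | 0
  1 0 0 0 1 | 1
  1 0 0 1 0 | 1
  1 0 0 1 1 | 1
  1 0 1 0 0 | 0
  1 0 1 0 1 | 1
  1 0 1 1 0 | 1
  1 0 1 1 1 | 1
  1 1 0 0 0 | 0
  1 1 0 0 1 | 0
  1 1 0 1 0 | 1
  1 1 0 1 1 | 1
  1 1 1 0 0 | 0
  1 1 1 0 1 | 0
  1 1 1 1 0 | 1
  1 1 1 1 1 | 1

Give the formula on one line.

(((~b & e) | ((~e & b) & ~a)) | d)

  ~b = 11111111000000001111111100000000
  (~b & e) = 01010101000000000101010100000000
  ~e = 10101010101010101010101010101010
  (~e & b) = 00000000101010100000000010101010
  ~a = 11111111111111110000000000000000
  ((~e & b) & ~a) = 00000000101010100000000000000000
  ((~b & e) | ((~e & b) & ~a)) = 01010101101010100101010100000000
  (((~b & e) | ((~e & b) & ~a)) | d) = 01110111101110110111011100110011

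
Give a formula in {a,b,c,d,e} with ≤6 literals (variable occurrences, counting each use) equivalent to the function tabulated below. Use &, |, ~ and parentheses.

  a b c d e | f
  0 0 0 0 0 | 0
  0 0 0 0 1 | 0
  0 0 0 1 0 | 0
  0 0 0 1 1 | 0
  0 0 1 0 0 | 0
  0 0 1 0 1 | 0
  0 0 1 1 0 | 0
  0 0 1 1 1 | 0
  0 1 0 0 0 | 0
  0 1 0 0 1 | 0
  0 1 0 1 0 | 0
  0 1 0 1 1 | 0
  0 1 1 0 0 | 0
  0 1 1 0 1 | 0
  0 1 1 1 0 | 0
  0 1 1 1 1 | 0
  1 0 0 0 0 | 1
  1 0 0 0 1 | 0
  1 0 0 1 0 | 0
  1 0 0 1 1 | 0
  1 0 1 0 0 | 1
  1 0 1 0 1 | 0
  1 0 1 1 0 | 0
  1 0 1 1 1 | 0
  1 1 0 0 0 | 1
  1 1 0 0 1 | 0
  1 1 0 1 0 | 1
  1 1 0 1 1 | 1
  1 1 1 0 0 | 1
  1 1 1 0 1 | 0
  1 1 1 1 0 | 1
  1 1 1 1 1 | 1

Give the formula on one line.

(a & ((~d & ~e) | (b & d)))

  ~d = 11001100110011001100110011001100
  ~e = 10101010101010101010101010101010
  (~d & ~e) = 10001000100010001000100010001000
  (b & d) = 00000000001100110000000000110011
  ((~d & ~e) | (b & d)) = 10001000101110111000100010111011
  (a & ((~d & ~e) | (b & d))) = 00000000000000001000100010111011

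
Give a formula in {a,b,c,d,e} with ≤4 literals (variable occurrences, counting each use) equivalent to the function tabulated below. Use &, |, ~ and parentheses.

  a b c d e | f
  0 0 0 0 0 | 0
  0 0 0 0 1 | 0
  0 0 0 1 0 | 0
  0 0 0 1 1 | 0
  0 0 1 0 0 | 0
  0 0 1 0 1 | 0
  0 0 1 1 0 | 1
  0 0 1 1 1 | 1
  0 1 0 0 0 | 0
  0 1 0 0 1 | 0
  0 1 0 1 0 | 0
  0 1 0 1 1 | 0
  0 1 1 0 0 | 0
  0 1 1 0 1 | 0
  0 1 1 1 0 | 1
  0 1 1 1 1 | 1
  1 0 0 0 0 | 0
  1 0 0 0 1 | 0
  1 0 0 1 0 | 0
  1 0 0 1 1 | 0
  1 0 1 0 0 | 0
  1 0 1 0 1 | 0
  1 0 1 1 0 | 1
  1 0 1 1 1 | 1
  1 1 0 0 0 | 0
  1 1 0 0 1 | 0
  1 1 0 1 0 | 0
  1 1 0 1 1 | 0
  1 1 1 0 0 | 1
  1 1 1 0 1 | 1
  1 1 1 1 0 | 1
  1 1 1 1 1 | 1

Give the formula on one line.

  (b & a) = 00000000000000000000000011111111
  (d | (b & a)) = 00110011001100110011001111111111
  (c & (d | (b & a))) = 00000011000000110000001100001111

(c & (d | (b & a)))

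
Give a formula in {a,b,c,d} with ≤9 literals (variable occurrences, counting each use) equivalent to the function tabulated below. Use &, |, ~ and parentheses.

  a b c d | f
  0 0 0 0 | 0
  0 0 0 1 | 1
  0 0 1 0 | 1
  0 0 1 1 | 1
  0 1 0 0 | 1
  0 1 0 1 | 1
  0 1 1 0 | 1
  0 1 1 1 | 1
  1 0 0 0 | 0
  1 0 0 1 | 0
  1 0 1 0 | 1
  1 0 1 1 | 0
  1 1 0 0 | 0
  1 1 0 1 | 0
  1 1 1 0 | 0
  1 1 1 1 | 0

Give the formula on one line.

((~a | (~d & (~a | ~b))) & (b | (c | d)))

  ~a = 1111111100000000
  ~d = 1010101010101010
  ~b = 1111000011110000
  (~a | ~b) = 1111111111110000
  (~d & (~a | ~b)) = 1010101010100000
  (~a | (~d & (~a | ~b))) = 1111111110100000
  (c | d) = 0111011101110111
  (b | (c | d)) = 0111111101111111
  ((~a | (~d & (~a | ~b))) & (b | (c | d))) = 0111111100100000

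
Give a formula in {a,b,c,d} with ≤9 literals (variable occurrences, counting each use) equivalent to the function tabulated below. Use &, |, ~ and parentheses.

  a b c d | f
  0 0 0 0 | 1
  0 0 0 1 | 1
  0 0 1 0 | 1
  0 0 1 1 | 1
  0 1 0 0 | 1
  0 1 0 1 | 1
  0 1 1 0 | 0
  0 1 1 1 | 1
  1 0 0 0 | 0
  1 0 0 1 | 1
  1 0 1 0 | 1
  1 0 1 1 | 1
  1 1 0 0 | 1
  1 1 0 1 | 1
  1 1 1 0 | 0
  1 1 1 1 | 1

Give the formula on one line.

  ~b = 1111000011110000
  ~a = 1111111100000000
  (~b & ~a) = 1111000000000000
  (b | (~b & ~a)) = 1111111100001111
  ((b | (~b & ~a)) | d) = 1111111101011111
  (((b | (~b & ~a)) | d) | c) = 1111111101111111
  ~c = 1100110011001100
  (d | ~b) = 1111010111110101
  (~c | (d | ~b)) = 1111110111111101
  ((((b | (~b & ~a)) | d) | c) & (~c | (d | ~b))) = 1111110101111101

((((b | (~b & ~a)) | d) | c) & (~c | (d | ~b)))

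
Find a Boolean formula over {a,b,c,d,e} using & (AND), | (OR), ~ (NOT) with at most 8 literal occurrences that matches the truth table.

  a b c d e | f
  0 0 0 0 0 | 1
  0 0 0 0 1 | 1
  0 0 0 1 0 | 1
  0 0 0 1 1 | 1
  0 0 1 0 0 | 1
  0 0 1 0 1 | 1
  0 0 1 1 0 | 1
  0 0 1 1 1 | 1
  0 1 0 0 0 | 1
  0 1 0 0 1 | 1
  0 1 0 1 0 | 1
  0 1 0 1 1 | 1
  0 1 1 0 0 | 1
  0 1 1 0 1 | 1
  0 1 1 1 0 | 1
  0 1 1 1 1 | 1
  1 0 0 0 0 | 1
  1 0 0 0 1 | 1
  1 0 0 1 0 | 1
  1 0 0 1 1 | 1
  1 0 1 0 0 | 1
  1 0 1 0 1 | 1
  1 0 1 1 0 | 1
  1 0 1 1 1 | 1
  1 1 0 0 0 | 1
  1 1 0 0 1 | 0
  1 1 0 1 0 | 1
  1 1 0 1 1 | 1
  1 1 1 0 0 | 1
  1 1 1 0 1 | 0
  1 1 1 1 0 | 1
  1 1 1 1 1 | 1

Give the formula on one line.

  ~b = 11111111000000001111111100000000
  (e & ~b) = 01010101000000000101010100000000
  ~a = 11111111111111110000000000000000
  ((e & ~b) | ~a) = 11111111111111110101010100000000
  ~e = 10101010101010101010101010101010
  (a | e) = 01010101010101011111111111111111
  (~e & (a | e)) = 00000000000000001010101010101010
  (((e & ~b) | ~a) | (~e & (a | e))) = 11111111111111111111111110101010
  ((((e & ~b) | ~a) | (~e & (a | e))) | d) = 11111111111111111111111110111011

((((e & ~b) | ~a) | (~e & (a | e))) | d)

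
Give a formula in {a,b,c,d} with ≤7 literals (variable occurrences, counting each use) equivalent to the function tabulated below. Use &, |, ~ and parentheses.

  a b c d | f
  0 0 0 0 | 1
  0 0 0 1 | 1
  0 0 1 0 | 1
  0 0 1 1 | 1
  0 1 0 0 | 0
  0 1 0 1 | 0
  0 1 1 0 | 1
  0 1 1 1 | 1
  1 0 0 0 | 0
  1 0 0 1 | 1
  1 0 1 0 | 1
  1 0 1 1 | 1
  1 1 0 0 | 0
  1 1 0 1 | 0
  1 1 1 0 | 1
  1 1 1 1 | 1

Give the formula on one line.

(c | (~b & ((~c & ~a) | d)))

  ~b = 1111000011110000
  ~c = 1100110011001100
  ~a = 1111111100000000
  (~c & ~a) = 1100110000000000
  ((~c & ~a) | d) = 1101110101010101
  (~b & ((~c & ~a) | d)) = 1101000001010000
  (c | (~b & ((~c & ~a) | d))) = 1111001101110011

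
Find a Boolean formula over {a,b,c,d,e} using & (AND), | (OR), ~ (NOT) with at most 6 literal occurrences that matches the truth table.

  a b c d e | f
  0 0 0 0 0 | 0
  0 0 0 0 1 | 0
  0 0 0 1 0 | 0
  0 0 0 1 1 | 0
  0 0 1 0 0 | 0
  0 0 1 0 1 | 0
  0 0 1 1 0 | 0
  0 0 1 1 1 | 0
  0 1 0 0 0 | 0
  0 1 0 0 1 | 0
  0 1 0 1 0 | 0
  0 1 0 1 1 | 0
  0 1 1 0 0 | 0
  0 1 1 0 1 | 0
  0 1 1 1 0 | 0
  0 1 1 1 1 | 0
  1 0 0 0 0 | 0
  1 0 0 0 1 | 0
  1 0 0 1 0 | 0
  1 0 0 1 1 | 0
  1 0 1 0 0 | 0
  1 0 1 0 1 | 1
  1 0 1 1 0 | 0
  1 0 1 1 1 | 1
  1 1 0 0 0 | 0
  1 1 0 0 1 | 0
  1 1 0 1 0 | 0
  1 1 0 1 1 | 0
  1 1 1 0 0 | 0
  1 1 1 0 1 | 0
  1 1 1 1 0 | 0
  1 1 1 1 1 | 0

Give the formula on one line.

  (a & e) = 00000000000000000101010101010101
  ~b = 11111111000000001111111100000000
  ((a & e) & ~b) = 00000000000000000101010100000000
  (c & ((a & e) & ~b)) = 00000000000000000000010100000000

(c & ((a & e) & ~b))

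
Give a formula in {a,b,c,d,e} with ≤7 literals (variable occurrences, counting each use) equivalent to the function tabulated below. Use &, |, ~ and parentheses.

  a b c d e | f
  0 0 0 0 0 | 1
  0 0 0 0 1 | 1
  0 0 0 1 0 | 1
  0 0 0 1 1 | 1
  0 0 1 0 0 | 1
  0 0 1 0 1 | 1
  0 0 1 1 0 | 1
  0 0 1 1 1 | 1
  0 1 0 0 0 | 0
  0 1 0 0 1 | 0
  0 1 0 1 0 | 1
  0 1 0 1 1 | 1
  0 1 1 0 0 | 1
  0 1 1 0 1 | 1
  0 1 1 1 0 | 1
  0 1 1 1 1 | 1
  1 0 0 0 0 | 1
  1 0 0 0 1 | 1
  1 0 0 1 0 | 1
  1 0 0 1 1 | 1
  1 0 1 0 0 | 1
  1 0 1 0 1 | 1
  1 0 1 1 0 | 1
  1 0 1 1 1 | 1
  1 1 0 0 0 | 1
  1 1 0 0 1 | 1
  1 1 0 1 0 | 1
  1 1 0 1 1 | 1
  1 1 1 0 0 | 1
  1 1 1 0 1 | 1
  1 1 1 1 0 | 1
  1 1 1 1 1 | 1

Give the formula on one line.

((d | a) | (~b | (c & b)))

  (d | a) = 00110011001100111111111111111111
  ~b = 11111111000000001111111100000000
  (c & b) = 00000000000011110000000000001111
  (~b | (c & b)) = 11111111000011111111111100001111
  ((d | a) | (~b | (c & b))) = 11111111001111111111111111111111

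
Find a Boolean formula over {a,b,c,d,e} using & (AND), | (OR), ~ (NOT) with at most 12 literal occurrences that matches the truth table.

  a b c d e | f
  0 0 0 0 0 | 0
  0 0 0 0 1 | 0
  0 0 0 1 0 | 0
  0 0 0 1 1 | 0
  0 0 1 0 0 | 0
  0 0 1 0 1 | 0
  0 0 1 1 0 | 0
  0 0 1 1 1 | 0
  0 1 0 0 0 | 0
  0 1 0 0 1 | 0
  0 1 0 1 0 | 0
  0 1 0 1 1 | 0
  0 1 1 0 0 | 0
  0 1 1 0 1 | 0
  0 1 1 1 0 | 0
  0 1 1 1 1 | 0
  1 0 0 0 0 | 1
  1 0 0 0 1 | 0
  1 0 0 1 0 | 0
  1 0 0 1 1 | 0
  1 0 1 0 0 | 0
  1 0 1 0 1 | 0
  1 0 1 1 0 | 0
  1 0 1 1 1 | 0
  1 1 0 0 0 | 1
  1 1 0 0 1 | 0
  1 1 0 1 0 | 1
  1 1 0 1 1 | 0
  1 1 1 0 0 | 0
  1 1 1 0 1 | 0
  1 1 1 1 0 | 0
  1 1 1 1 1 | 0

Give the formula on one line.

  ~d = 11001100110011001100110011001100
  (a | ~d) = 11001100110011001111111111111111
  ~c = 11110000111100001111000011110000
  ((a | ~d) & ~c) = 11000000110000001111000011110000
  ~b = 11111111000000001111111100000000
  (d & ~b) = 00110011000000000011001100000000
  (((a | ~d) & ~c) | (d & ~b)) = 11110011110000001111001111110000
  ~e = 10101010101010101010101010101010
  (~e & a) = 00000000000000001010101010101010
  (~d | b) = 11001100111111111100110011111111
  ((~e & a) & (~d | b)) = 00000000000000001000100010101010
  ((((a | ~d) & ~c) | (d & ~b)) & ((~e & a) & (~d | b))) = 00000000000000001000000010100000

((((a | ~d) & ~c) | (d & ~b)) & ((~e & a) & (~d | b)))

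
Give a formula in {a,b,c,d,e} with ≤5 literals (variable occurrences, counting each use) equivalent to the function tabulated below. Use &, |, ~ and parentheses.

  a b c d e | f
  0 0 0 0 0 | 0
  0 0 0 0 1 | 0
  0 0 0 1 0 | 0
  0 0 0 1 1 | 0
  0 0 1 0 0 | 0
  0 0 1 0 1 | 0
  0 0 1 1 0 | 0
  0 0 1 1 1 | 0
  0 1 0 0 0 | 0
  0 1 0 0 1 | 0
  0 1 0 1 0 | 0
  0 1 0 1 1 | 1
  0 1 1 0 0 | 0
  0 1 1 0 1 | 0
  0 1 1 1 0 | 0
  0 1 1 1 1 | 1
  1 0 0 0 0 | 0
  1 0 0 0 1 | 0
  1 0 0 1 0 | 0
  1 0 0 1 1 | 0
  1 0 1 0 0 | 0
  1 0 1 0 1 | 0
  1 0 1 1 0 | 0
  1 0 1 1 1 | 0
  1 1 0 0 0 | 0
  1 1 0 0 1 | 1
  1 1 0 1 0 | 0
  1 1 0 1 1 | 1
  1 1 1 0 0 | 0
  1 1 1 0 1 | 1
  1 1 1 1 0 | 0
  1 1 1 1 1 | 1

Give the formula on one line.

((b & e) & (d | a))

  (b & e) = 00000000010101010000000001010101
  (d | a) = 00110011001100111111111111111111
  ((b & e) & (d | a)) = 00000000000100010000000001010101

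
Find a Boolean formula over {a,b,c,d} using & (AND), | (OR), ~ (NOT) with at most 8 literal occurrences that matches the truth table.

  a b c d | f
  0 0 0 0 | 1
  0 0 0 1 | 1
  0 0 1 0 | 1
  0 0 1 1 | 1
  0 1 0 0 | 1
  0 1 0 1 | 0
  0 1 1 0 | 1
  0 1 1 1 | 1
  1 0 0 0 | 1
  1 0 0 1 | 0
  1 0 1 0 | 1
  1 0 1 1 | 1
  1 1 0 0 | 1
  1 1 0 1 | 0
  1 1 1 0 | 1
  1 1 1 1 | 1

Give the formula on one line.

(c | (~d | (~b & (~d | ~a))))

  ~d = 1010101010101010
  ~b = 1111000011110000
  ~a = 1111111100000000
  (~d | ~a) = 1111111110101010
  (~b & (~d | ~a)) = 1111000010100000
  (~d | (~b & (~d | ~a))) = 1111101010101010
  (c | (~d | (~b & (~d | ~a)))) = 1111101110111011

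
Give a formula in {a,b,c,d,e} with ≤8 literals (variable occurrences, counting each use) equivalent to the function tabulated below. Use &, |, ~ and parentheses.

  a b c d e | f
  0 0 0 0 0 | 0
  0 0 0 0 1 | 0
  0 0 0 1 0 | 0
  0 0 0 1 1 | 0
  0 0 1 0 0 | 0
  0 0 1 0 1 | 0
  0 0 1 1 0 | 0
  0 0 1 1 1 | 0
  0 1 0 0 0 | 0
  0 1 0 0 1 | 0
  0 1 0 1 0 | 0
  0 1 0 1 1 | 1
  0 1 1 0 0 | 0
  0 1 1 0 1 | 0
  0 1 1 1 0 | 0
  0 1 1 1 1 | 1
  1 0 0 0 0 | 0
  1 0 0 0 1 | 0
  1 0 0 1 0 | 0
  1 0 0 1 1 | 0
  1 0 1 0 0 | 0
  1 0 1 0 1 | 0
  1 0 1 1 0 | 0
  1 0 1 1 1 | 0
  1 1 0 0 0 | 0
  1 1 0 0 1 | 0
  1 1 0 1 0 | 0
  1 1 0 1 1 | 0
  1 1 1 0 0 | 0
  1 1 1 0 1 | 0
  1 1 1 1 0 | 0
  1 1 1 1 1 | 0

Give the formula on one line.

  ~a = 11111111111111110000000000000000
  ~e = 10101010101010101010101010101010
  (~a | ~e) = 11111111111111111010101010101010
  (e & d) = 00010001000100010001000100010001
  ((~a | ~e) & (e & d)) = 00010001000100010000000000000000
  (b & d) = 00000000001100110000000000110011
  (((~a | ~e) & (e & d)) & (b & d)) = 00000000000100010000000000000000

(((~a | ~e) & (e & d)) & (b & d))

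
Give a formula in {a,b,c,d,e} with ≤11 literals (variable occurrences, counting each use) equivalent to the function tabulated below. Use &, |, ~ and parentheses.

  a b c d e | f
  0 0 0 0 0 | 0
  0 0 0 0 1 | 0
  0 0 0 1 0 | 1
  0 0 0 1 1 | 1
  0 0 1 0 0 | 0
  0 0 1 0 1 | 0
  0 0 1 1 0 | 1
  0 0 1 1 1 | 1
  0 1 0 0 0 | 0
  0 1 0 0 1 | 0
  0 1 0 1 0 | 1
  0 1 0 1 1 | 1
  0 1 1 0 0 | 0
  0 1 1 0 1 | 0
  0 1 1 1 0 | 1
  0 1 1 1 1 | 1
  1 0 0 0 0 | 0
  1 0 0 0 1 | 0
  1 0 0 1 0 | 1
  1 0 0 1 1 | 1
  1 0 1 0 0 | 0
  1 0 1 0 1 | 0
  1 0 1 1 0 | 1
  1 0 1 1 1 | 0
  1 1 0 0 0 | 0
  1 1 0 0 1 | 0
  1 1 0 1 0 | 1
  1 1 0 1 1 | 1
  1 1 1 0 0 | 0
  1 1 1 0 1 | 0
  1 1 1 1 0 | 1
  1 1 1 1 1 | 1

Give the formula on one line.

(((b | ~e) | ((((~a | b) & ~b) | ~c) & (~d | e))) & d)

  ~e = 10101010101010101010101010101010
  (b | ~e) = 10101010111111111010101011111111
  ~a = 11111111111111110000000000000000
  (~a | b) = 11111111111111110000000011111111
  ~b = 11111111000000001111111100000000
  ((~a | b) & ~b) = 11111111000000000000000000000000
  ~c = 11110000111100001111000011110000
  (((~a | b) & ~b) | ~c) = 11111111111100001111000011110000
  ~d = 11001100110011001100110011001100
  (~d | e) = 11011101110111011101110111011101
  ((((~a | b) & ~b) | ~c) & (~d | e)) = 11011101110100001101000011010000
  ((b | ~e) | ((((~a | b) & ~b) | ~c) & (~d | e))) = 11111111111111111111101011111111
  (((b | ~e) | ((((~a | b) & ~b) | ~c) & (~d | e))) & d) = 00110011001100110011001000110011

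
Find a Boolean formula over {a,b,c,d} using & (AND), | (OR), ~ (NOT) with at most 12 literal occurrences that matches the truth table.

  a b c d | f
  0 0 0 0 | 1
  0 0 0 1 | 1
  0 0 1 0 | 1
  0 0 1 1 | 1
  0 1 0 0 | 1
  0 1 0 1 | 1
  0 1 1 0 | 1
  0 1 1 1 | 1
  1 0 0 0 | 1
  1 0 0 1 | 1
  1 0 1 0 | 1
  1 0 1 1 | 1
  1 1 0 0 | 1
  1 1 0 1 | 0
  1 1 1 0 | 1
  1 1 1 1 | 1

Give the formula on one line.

  ~a = 1111111100000000
  (c | ~a) = 1111111100110011
  ~c = 1100110011001100
  (d & ~c) = 0100010001000100
  ~b = 1111000011110000
  ((d & ~c) & ~b) = 0100000001000000
  ((c | ~a) | ((d & ~c) & ~b)) = 1111111101110011
  ~d = 1010101010101010
  (~a | ~d) = 1111111110101010
  (~c | ~a) = 1111111111001100
  ((~a | ~d) & (~c | ~a)) = 1111111110001000
  (((c | ~a) | ((d & ~c) & ~b)) | ((~a | ~d) & (~c | ~a))) = 1111111111111011

(((c | ~a) | ((d & ~c) & ~b)) | ((~a | ~d) & (~c | ~a)))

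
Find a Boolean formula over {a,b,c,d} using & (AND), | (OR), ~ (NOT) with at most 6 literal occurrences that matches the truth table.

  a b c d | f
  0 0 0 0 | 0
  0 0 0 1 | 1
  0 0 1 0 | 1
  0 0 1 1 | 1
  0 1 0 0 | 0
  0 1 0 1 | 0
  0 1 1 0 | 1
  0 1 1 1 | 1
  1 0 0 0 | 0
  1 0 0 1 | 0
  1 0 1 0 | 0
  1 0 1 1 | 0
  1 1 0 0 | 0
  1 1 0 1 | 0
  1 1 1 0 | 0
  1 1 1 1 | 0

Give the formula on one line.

((~b & (b | (~a & d))) | (~a & c))

  ~b = 1111000011110000
  ~a = 1111111100000000
  (~a & d) = 0101010100000000
  (b | (~a & d)) = 0101111100001111
  (~b & (b | (~a & d))) = 0101000000000000
  (~a & c) = 0011001100000000
  ((~b & (b | (~a & d))) | (~a & c)) = 0111001100000000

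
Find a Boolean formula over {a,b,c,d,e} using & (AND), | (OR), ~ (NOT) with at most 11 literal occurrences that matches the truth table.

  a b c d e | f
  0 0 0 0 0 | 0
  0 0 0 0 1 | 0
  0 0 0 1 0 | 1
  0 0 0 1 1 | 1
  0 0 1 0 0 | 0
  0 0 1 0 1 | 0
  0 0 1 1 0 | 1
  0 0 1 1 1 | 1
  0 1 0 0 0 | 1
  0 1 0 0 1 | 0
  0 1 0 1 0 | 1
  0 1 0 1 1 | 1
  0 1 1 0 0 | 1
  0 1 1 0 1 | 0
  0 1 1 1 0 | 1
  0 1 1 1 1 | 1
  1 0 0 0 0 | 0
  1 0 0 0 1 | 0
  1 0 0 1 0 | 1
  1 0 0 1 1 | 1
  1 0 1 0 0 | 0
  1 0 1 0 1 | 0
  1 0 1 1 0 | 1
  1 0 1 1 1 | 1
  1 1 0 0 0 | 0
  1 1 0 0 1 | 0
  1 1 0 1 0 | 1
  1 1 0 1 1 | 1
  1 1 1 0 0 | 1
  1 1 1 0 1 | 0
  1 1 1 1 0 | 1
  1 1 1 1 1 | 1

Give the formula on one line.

((d | (~e & (b | d))) & (d | ((~e & ~a) | (b & c))))

  ~e = 10101010101010101010101010101010
  (b | d) = 00110011111111110011001111111111
  (~e & (b | d)) = 00100010101010100010001010101010
  (d | (~e & (b | d))) = 00110011101110110011001110111011
  ~a = 11111111111111110000000000000000
  (~e & ~a) = 10101010101010100000000000000000
  (b & c) = 00000000000011110000000000001111
  ((~e & ~a) | (b & c)) = 10101010101011110000000000001111
  (d | ((~e & ~a) | (b & c))) = 10111011101111110011001100111111
  ((d | (~e & (b | d))) & (d | ((~e & ~a) | (b & c)))) = 00110011101110110011001100111011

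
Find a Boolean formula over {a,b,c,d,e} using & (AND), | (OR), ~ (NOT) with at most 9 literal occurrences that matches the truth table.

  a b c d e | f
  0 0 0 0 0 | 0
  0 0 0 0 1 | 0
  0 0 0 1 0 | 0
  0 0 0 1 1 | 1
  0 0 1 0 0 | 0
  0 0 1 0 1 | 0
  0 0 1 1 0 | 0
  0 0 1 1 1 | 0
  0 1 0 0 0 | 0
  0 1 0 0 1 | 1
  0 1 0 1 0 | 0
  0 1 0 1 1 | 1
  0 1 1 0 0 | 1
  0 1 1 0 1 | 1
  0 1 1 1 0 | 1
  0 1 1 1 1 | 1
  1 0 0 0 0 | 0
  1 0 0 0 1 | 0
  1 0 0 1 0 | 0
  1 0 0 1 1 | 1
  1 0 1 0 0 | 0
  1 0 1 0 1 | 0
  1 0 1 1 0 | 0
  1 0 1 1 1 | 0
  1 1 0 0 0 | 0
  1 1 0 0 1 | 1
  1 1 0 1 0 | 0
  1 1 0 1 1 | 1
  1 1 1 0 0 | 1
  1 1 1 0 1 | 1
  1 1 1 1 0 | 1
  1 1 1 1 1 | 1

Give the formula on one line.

  ~e = 10101010101010101010101010101010
  (~e & c) = 00001010000010100000101000001010
  ((~e & c) | e) = 01011111010111110101111101011111
  ~c = 11110000111100001111000011110000
  (b | d) = 00110011111111110011001111111111
  (~c & (b | d)) = 00110000111100000011000011110000
  ((~c & (b | d)) | b) = 00110000111111110011000011111111
  (((~c & (b | d)) | b) & ~c) = 00110000111100000011000011110000
  (b | (((~c & (b | d)) | b) & ~c)) = 00110000111111110011000011111111
  (((~e & c) | e) & (b | (((~c & (b | d)) | b) & ~c))) = 00010000010111110001000001011111

(((~e & c) | e) & (b | (((~c & (b | d)) | b) & ~c)))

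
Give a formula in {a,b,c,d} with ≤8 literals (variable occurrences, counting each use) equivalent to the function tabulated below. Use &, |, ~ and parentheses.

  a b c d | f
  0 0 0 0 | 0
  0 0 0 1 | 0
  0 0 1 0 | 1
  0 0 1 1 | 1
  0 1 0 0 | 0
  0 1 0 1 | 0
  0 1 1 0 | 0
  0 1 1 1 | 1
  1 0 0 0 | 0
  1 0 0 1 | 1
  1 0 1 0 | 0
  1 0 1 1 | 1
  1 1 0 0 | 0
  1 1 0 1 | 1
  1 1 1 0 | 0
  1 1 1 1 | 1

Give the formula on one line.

  ~a = 1111111100000000
  ~b = 1111000011110000
  (c & ~b) = 0011000000110000
  ((c & ~b) | a) = 0011000011111111
  ~c = 1100110011001100
  (((c & ~b) | a) | ~c) = 1111110011111111
  (~a & (((c & ~b) | a) | ~c)) = 1111110000000000
  (d | (~a & (((c & ~b) | a) | ~c))) = 1111110101010101
  (c | a) = 0011001111111111
  ((d | (~a & (((c & ~b) | a) | ~c))) & (c | a)) = 0011000101010101

((d | (~a & (((c & ~b) | a) | ~c))) & (c | a))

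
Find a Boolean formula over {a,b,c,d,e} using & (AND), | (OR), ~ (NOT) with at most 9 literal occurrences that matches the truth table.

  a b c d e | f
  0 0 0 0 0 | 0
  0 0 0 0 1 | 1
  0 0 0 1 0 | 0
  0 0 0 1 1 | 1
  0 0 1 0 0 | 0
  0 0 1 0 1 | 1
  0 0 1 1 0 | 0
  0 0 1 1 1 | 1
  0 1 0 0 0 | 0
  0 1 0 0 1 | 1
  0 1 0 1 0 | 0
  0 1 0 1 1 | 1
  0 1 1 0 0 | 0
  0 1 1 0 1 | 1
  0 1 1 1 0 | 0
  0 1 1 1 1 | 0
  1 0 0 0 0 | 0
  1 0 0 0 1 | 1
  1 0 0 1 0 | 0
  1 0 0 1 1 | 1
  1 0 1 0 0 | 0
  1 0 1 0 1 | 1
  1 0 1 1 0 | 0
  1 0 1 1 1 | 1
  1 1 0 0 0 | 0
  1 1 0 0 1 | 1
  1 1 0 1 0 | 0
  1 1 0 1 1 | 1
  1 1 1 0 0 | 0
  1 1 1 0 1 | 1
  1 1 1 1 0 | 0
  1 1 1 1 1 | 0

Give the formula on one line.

((~d & e) | (e & ((~c & d) | ~b)))

  ~d = 11001100110011001100110011001100
  (~d & e) = 01000100010001000100010001000100
  ~c = 11110000111100001111000011110000
  (~c & d) = 00110000001100000011000000110000
  ~b = 11111111000000001111111100000000
  ((~c & d) | ~b) = 11111111001100001111111100110000
  (e & ((~c & d) | ~b)) = 01010101000100000101010100010000
  ((~d & e) | (e & ((~c & d) | ~b))) = 01010101010101000101010101010100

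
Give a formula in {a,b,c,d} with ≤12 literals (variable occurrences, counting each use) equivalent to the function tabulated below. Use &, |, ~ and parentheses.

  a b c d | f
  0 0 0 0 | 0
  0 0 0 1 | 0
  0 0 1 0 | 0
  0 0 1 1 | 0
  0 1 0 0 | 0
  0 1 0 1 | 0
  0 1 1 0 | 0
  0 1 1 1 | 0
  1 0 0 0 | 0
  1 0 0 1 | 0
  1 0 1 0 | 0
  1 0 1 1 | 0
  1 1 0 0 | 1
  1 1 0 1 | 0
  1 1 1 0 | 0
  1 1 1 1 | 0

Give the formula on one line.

((a & ~d) & (((b & (~c & d)) | (~d & ~c)) & (b | ~a)))

  ~d = 1010101010101010
  (a & ~d) = 0000000010101010
  ~c = 1100110011001100
  (~c & d) = 0100010001000100
  (b & (~c & d)) = 0000010000000100
  (~d & ~c) = 1000100010001000
  ((b & (~c & d)) | (~d & ~c)) = 1000110010001100
  ~a = 1111111100000000
  (b | ~a) = 1111111100001111
  (((b & (~c & d)) | (~d & ~c)) & (b | ~a)) = 1000110000001100
  ((a & ~d) & (((b & (~c & d)) | (~d & ~c)) & (b | ~a))) = 0000000000001000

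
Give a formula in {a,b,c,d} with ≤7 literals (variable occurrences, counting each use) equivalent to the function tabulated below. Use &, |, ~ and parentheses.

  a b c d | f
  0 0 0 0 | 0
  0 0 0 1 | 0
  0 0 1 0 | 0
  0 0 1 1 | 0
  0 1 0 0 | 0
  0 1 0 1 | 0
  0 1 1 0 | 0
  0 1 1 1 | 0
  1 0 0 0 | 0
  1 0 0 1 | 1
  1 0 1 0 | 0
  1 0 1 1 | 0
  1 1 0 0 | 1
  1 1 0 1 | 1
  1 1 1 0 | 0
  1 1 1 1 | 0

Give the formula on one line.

  ~c = 1100110011001100
  ~a = 1111111100000000
  (d | ~a) = 1111111101010101
  ((d | ~a) | b) = 1111111101011111
  (~c & ((d | ~a) | b)) = 1100110001001100
  (a & (~c & ((d | ~a) | b))) = 0000000001001100

(a & (~c & ((d | ~a) | b)))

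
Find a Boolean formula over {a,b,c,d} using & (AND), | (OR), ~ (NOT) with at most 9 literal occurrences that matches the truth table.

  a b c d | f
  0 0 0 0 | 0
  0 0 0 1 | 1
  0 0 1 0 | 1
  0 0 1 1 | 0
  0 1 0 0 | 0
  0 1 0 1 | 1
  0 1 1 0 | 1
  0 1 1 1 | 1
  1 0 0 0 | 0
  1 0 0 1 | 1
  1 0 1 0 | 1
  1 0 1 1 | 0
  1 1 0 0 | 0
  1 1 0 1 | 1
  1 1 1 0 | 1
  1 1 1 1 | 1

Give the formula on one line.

  (d & b) = 0000010100000101
  ((d & b) & c) = 0000000100000001
  ~c = 1100110011001100
  (((d & b) & c) | ~c) = 1100110111001101
  (b & a) = 0000000000001111
  ((((d & b) & c) | ~c) | (b & a)) = 1100110111001111
  (((((d & b) & c) | ~c) | (b & a)) & d) = 0100010101000101
  ~d = 1010101010101010
  (~d & c) = 0010001000100010
  ((((((d & b) & c) | ~c) | (b & a)) & d) | (~d & c)) = 0110011101100111

((((((d & b) & c) | ~c) | (b & a)) & d) | (~d & c))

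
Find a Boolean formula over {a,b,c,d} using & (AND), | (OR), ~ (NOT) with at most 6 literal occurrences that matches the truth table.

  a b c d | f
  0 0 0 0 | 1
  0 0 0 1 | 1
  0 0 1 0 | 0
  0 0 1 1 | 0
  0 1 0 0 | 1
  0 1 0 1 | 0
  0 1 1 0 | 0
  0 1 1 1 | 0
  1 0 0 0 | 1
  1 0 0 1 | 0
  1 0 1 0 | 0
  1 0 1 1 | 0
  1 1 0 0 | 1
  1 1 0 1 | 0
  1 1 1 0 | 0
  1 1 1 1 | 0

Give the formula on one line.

((~c & ((b | ~a) | ~d)) & (~b | ~d))

  ~c = 1100110011001100
  ~a = 1111111100000000
  (b | ~a) = 1111111100001111
  ~d = 1010101010101010
  ((b | ~a) | ~d) = 1111111110101111
  (~c & ((b | ~a) | ~d)) = 1100110010001100
  ~b = 1111000011110000
  (~b | ~d) = 1111101011111010
  ((~c & ((b | ~a) | ~d)) & (~b | ~d)) = 1100100010001000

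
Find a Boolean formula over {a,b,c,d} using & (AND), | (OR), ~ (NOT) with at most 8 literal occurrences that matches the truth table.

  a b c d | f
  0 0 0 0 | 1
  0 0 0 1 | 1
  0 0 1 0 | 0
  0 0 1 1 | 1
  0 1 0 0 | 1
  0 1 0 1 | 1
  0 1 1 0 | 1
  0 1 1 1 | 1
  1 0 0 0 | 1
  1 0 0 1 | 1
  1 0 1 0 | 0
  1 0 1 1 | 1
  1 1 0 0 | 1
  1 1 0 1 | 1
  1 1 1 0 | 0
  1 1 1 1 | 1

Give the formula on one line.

((~c | d) | (~c | ((a | c) & (~a & b))))

  ~c = 1100110011001100
  (~c | d) = 1101110111011101
  (a | c) = 0011001111111111
  ~a = 1111111100000000
  (~a & b) = 0000111100000000
  ((a | c) & (~a & b)) = 0000001100000000
  (~c | ((a | c) & (~a & b))) = 1100111111001100
  ((~c | d) | (~c | ((a | c) & (~a & b)))) = 1101111111011101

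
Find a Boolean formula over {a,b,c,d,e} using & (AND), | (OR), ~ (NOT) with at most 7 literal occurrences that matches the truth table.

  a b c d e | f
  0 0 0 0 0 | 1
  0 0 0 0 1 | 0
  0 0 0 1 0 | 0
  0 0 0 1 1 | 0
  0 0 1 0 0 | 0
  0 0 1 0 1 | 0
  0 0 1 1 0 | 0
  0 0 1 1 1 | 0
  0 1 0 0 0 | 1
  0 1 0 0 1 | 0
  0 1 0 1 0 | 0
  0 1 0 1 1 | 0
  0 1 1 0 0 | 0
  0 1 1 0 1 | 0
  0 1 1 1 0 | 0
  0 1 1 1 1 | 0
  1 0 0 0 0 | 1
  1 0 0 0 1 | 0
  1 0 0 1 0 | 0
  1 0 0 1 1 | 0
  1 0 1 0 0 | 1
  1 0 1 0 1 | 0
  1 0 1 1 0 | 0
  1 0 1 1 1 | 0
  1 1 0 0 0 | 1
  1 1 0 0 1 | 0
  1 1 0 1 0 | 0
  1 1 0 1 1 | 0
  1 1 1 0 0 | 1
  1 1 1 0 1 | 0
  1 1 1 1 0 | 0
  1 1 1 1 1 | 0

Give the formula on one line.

((~d & (~c | a)) & ~e)

  ~d = 11001100110011001100110011001100
  ~c = 11110000111100001111000011110000
  (~c | a) = 11110000111100001111111111111111
  (~d & (~c | a)) = 11000000110000001100110011001100
  ~e = 10101010101010101010101010101010
  ((~d & (~c | a)) & ~e) = 10000000100000001000100010001000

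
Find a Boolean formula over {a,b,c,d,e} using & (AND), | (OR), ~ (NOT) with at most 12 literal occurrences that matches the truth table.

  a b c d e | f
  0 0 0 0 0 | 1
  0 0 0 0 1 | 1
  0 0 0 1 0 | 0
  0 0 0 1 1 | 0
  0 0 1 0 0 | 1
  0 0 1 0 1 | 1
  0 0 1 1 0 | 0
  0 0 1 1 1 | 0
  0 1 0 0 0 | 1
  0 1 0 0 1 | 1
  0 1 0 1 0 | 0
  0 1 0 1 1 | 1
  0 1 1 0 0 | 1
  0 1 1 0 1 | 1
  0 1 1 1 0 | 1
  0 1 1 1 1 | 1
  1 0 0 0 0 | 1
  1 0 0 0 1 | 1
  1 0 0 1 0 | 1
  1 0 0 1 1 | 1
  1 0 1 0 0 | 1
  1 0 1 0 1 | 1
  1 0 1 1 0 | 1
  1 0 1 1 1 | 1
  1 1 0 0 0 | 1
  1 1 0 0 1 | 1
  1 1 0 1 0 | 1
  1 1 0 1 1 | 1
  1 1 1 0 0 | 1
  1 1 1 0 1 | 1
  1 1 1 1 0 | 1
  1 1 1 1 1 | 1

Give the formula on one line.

  ~d = 11001100110011001100110011001100
  ~a = 11111111111111110000000000000000
  (~d & ~a) = 11001100110011000000000000000000
  ~b = 11111111000000001111111100000000
  (a | b) = 00000000111111111111111111111111
  (~b & (a | b)) = 00000000000000001111111100000000
  ((~d & ~a) | (~b & (a | b))) = 11001100110011001111111100000000
  (c | e) = 01011111010111110101111101011111
  (b & (c | e)) = 00000000010111110000000001011111
  ((b & (c | e)) | a) = 00000000010111111111111111111111
  (((~d & ~a) | (~b & (a | b))) | ((b & (c | e)) | a)) = 11001100110111111111111111111111

(((~d & ~a) | (~b & (a | b))) | ((b & (c | e)) | a))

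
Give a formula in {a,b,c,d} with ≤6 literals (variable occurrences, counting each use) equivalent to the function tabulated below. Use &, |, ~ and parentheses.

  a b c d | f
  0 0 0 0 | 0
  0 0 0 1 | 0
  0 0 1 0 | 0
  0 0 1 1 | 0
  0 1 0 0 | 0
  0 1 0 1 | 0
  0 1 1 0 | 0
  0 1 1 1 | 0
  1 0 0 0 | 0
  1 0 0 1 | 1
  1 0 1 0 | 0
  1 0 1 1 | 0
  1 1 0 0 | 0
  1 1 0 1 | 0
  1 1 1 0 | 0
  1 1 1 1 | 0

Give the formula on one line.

((~c & (d & a)) & (~b | ~d))

  ~c = 1100110011001100
  (d & a) = 0000000001010101
  (~c & (d & a)) = 0000000001000100
  ~b = 1111000011110000
  ~d = 1010101010101010
  (~b | ~d) = 1111101011111010
  ((~c & (d & a)) & (~b | ~d)) = 0000000001000000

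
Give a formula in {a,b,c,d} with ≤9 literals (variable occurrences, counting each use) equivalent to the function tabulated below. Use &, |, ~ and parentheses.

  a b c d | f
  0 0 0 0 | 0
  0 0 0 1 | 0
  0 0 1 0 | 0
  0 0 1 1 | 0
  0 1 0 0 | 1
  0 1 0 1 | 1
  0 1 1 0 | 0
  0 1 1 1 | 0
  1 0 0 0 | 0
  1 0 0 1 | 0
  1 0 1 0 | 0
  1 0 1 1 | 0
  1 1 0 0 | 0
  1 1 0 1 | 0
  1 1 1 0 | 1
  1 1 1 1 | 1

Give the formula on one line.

(((c | (~c & ~a)) & b) & ((~c & b) | a))

  ~c = 1100110011001100
  ~a = 1111111100000000
  (~c & ~a) = 1100110000000000
  (c | (~c & ~a)) = 1111111100110011
  ((c | (~c & ~a)) & b) = 0000111100000011
  (~c & b) = 0000110000001100
  ((~c & b) | a) = 0000110011111111
  (((c | (~c & ~a)) & b) & ((~c & b) | a)) = 0000110000000011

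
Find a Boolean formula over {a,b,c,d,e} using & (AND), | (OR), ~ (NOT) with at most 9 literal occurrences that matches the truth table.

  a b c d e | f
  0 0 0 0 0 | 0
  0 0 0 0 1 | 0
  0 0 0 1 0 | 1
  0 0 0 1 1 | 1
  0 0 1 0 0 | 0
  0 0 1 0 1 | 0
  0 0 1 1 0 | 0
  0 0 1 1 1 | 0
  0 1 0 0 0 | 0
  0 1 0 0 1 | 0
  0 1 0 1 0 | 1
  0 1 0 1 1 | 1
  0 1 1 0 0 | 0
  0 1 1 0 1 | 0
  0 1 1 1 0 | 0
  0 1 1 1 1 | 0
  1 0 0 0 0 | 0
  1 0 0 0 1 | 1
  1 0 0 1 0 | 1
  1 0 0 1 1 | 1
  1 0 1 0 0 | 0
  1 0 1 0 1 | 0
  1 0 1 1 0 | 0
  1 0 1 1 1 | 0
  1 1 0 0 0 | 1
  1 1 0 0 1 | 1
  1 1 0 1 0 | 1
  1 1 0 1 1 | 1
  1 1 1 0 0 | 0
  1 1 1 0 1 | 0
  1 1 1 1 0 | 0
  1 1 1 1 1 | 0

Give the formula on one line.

((d | (b | e)) & ((a | d) & ~c))

  (b | e) = 01010101111111110101010111111111
  (d | (b | e)) = 01110111111111110111011111111111
  (a | d) = 00110011001100111111111111111111
  ~c = 11110000111100001111000011110000
  ((a | d) & ~c) = 00110000001100001111000011110000
  ((d | (b | e)) & ((a | d) & ~c)) = 00110000001100000111000011110000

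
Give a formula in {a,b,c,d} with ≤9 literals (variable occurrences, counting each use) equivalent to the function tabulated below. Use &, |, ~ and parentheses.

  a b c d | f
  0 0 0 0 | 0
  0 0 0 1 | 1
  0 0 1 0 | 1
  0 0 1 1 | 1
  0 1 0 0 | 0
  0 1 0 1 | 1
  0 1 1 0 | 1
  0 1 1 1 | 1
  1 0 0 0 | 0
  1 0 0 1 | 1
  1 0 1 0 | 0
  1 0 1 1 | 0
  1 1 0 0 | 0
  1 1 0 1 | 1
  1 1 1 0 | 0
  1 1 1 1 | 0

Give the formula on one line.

  ~a = 1111111100000000
  (c & ~a) = 0011001100000000
  (d | (c & ~a)) = 0111011101010101
  ~c = 1100110011001100
  (~c & d) = 0100010001000100
  (a & (~c & d)) = 0000000001000100
  ((a & (~c & d)) | ~a) = 1111111101000100
  ((d | (c & ~a)) & ((a & (~c & d)) | ~a)) = 0111011101000100

((d | (c & ~a)) & ((a & (~c & d)) | ~a))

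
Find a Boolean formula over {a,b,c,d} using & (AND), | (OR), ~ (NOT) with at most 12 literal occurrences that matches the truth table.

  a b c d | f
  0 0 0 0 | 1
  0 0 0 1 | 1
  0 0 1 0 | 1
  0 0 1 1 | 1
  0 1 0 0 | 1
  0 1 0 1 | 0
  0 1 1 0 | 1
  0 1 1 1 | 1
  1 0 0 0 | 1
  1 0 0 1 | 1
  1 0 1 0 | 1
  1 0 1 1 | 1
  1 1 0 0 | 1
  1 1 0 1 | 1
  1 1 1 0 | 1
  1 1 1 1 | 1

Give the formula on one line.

(((~d | ~c) & ((a | ~b) & (~b | d))) | ((~d & b) | c))

  ~d = 1010101010101010
  ~c = 1100110011001100
  (~d | ~c) = 1110111011101110
  ~b = 1111000011110000
  (a | ~b) = 1111000011111111
  (~b | d) = 1111010111110101
  ((a | ~b) & (~b | d)) = 1111000011110101
  ((~d | ~c) & ((a | ~b) & (~b | d))) = 1110000011100100
  (~d & b) = 0000101000001010
  ((~d & b) | c) = 0011101100111011
  (((~d | ~c) & ((a | ~b) & (~b | d))) | ((~d & b) | c)) = 1111101111111111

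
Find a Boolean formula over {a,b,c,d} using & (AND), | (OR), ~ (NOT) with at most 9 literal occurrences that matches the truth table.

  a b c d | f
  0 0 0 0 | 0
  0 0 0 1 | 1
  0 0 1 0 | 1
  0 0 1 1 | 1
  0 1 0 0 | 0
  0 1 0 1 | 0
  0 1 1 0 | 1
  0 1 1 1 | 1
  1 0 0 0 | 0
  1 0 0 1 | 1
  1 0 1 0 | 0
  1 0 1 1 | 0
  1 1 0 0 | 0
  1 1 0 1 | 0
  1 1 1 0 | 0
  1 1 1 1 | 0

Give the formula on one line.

  ~b = 1111000011110000
  (d & ~b) = 0101000001010000
  ((d & ~b) | c) = 0111001101110011
  ~c = 1100110011001100
  ~a = 1111111100000000
  (c & ~a) = 0011001100000000
  (~c | (c & ~a)) = 1111111111001100
  (((d & ~b) | c) & (~c | (c & ~a))) = 0111001101000000

(((d & ~b) | c) & (~c | (c & ~a)))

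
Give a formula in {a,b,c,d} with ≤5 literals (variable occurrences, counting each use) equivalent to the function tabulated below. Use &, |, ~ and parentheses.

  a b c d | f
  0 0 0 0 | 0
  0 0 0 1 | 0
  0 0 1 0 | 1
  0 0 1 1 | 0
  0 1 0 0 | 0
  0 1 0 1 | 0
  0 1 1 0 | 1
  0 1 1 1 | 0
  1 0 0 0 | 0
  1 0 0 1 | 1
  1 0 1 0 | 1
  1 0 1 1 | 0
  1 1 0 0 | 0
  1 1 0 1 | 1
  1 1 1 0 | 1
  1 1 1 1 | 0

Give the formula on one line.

  ~c = 1100110011001100
  (a & ~c) = 0000000011001100
  ((a & ~c) & d) = 0000000001000100
  ~d = 1010101010101010
  (c & ~d) = 0010001000100010
  (((a & ~c) & d) | (c & ~d)) = 0010001001100110

(((a & ~c) & d) | (c & ~d))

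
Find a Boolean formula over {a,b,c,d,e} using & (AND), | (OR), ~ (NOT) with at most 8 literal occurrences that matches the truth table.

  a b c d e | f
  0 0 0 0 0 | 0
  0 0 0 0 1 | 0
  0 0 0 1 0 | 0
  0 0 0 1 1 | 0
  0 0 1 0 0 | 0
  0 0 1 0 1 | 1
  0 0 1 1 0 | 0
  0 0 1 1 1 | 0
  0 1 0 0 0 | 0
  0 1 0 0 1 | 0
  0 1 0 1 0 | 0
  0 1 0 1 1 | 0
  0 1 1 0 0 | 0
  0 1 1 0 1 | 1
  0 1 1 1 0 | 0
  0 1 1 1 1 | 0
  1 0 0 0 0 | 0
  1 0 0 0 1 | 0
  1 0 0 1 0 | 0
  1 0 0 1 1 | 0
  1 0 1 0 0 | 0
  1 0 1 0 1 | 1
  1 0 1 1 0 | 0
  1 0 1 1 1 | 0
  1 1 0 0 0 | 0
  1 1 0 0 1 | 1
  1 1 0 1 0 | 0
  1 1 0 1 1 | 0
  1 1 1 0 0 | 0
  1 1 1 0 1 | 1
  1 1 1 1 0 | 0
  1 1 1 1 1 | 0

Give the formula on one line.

((~d & e) & (((a & ((~c & b) | c)) & ~c) | c))

  ~d = 11001100110011001100110011001100
  (~d & e) = 01000100010001000100010001000100
  ~c = 11110000111100001111000011110000
  (~c & b) = 00000000111100000000000011110000
  ((~c & b) | c) = 00001111111111110000111111111111
  (a & ((~c & b) | c)) = 00000000000000000000111111111111
  ((a & ((~c & b) | c)) & ~c) = 00000000000000000000000011110000
  (((a & ((~c & b) | c)) & ~c) | c) = 00001111000011110000111111111111
  ((~d & e) & (((a & ((~c & b) | c)) & ~c) | c)) = 00000100000001000000010001000100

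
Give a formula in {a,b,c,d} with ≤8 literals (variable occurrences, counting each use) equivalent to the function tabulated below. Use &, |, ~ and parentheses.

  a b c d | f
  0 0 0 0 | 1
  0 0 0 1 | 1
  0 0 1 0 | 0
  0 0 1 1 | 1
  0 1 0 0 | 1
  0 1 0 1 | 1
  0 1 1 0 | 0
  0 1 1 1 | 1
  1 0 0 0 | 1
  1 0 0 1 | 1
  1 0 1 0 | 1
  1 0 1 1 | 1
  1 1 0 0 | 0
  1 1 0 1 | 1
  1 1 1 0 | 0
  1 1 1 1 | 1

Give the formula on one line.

  ~b = 1111000011110000
  (~b & a) = 0000000011110000
  ((~b & a) | d) = 0101010111110101
  ~c = 1100110011001100
  ~a = 1111111100000000
  (~c & ~a) = 1100110000000000
  (((~b & a) | d) | (~c & ~a)) = 1101110111110101

(((~b & a) | d) | (~c & ~a))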